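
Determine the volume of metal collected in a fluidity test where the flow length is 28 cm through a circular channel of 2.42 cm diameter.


Formula: V = pi * (d/2)^2 * L  (cylinder volume)
Radius = 2.42/2 = 1.21 cm
V = pi * 1.21^2 * 28 = 128.7890 cm^3

Final answer: 128.7890 cm^3


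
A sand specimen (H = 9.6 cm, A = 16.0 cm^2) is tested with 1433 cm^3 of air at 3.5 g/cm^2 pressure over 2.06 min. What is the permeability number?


Formula: Permeability Number P = (V * H) / (p * A * t)
Numerator: V * H = 1433 * 9.6 = 13756.8
Denominator: p * A * t = 3.5 * 16.0 * 2.06 = 115.36
P = 13756.8 / 115.36 = 119.2510

119.2510


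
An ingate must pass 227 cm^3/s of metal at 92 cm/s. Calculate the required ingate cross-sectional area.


Formula: A_ingate = Q / v  (continuity equation)
A = 227 cm^3/s / 92 cm/s = 2.4674 cm^2

Final answer: 2.4674 cm^2


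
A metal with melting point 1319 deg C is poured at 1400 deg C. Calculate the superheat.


Formula: Superheat = T_pour - T_melt
Superheat = 1400 - 1319 = 81 deg C


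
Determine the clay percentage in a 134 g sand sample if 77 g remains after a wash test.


Formula: Clay% = (W_total - W_washed) / W_total * 100
Clay mass = 134 - 77 = 57 g
Clay% = 57 / 134 * 100 = 42.5373%

42.5373%


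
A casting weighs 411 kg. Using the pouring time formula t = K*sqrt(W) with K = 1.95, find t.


Formula: t = K * sqrt(W)
sqrt(W) = sqrt(411) = 20.27313
t = 1.95 * 20.27313 = 39.5326 s


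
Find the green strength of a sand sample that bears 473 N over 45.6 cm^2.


Formula: Compressive Strength = Force / Area
Strength = 473 N / 45.6 cm^2 = 10.3728 N/cm^2

Answer: 10.3728 N/cm^2


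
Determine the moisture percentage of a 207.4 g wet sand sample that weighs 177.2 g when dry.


Formula: MC = (W_wet - W_dry) / W_wet * 100
Water mass = 207.4 - 177.2 = 30.2 g
MC = 30.2 / 207.4 * 100 = 14.5612%

Answer: 14.5612%


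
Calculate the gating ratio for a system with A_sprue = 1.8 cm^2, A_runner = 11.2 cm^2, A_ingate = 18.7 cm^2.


Sprue:Runner:Ingate = 1 : 11.2/1.8 : 18.7/1.8 = 1:6.22:10.39

Answer: 1:6.22:10.39


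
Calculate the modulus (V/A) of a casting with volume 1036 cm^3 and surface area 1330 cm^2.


Formula: Casting Modulus M = V / A
M = 1036 cm^3 / 1330 cm^2 = 0.7789 cm

Answer: 0.7789 cm


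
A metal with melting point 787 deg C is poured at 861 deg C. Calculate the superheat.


Formula: Superheat = T_pour - T_melt
Superheat = 861 - 787 = 74 deg C


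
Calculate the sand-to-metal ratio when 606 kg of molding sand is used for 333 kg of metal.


Formula: Sand-to-Metal Ratio = W_sand / W_metal
Ratio = 606 kg / 333 kg = 1.8198

Answer: 1.8198


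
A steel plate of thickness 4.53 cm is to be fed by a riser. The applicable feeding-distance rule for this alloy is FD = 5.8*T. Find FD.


Formula: FD = 5.8 * T  (riser feeding-distance rule)
FD = 5.8 * 4.53 cm = 26.2740 cm

Answer: 26.2740 cm


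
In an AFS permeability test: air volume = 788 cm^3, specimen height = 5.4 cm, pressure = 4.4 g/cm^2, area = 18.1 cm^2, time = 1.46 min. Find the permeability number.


Formula: Permeability Number P = (V * H) / (p * A * t)
Numerator: V * H = 788 * 5.4 = 4255.2
Denominator: p * A * t = 4.4 * 18.1 * 1.46 = 116.2744
P = 4255.2 / 116.2744 = 36.5962

Answer: 36.5962


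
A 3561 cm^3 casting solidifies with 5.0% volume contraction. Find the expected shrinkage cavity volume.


Formula: V_shrink = V_casting * shrinkage_pct / 100
V_shrink = 3561 cm^3 * 5.0 / 100 = 178.0500 cm^3

178.0500 cm^3


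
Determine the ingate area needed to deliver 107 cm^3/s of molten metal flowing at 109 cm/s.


Formula: A_ingate = Q / v  (continuity equation)
A = 107 cm^3/s / 109 cm/s = 0.9817 cm^2

Answer: 0.9817 cm^2


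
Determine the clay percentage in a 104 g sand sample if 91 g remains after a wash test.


Formula: Clay% = (W_total - W_washed) / W_total * 100
Clay mass = 104 - 91 = 13 g
Clay% = 13 / 104 * 100 = 12.5000%

Answer: 12.5000%


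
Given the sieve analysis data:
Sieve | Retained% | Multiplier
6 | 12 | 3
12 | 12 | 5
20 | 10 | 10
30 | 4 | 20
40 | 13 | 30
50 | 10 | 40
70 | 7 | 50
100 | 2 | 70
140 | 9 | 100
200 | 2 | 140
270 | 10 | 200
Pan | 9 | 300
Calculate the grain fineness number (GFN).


Formula: GFN = sum(pct * multiplier) / sum(pct)
sum(pct * multiplier) = 7436
sum(pct) = 100
GFN = 7436 / 100 = 74.36


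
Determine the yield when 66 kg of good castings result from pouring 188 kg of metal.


Formula: Casting Yield = (W_good / W_total) * 100
Yield = (66 kg / 188 kg) * 100 = 35.1064%


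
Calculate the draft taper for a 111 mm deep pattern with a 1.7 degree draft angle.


Formula: taper = depth * tan(draft_angle)
tan(1.7 deg) = 0.0296793
taper = 111 mm * 0.0296793 = 3.2944 mm


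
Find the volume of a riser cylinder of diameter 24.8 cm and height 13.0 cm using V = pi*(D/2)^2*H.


Formula: V = pi * (D/2)^2 * H  (cylinder volume)
Radius = D/2 = 24.8/2 = 12.4 cm
V = pi * 12.4^2 * 13.0 = 6279.6667 cm^3

6279.6667 cm^3


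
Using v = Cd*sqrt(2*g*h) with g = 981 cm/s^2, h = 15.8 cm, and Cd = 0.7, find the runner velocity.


Formula: v = Cd * sqrt(2 * g * h)  (Torricelli with discharge coefficient)
2*g*h = 2 * 981 * 15.8 = 30999.6 cm^2/s^2
sqrt(30999.6) = 176.06703 cm/s
v = 0.7 * 176.06703 = 123.2469 cm/s

123.2469 cm/s


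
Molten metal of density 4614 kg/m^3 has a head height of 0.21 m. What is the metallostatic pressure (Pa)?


Formula: P = rho * g * h
rho * g = 4614 * 9.81 = 45263.34 N/m^3
P = 45263.34 * 0.21 = 9505.3014 Pa

Final answer: 9505.3014 Pa


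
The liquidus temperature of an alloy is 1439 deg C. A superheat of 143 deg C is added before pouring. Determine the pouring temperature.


Formula: T_pour = T_melt + Superheat
T_pour = 1439 + 143 = 1582 deg C


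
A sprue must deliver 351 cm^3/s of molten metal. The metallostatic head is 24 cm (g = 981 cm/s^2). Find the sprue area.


Formula: v = sqrt(2*g*h), A = Q/v
Velocity: v = sqrt(2 * 981 * 24) = sqrt(47088) = 216.9977 cm/s
Sprue area: A = Q / v = 351 / 216.9977 = 1.6175 cm^2


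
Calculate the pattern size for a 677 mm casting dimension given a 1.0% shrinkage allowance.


Formula: L_pattern = L_casting * (1 + shrinkage_rate/100)
Shrinkage factor = 1 + 1.0/100 = 1.01
L_pattern = 677 mm * 1.01 = 683.7700 mm


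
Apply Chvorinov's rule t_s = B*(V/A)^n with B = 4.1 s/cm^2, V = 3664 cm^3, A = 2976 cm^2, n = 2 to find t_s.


Formula: t_s = B * (V/A)^n  (Chvorinov's rule, n=2)
Modulus M = V/A = 3664/2976 = 1.231183 cm
M^2 = 1.231183^2 = 1.515812 cm^2
t_s = 4.1 * 1.515812 = 6.2148 s

Final answer: 6.2148 s


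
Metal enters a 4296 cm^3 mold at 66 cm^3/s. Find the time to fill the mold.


Formula: t_fill = V_mold / Q_flow
t = 4296 cm^3 / 66 cm^3/s = 65.0909 s

Answer: 65.0909 s


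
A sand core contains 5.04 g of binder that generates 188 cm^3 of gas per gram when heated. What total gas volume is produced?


Formula: V_gas = W_binder * gas_evolution_rate
V = 5.04 g * 188 cm^3/g = 947.5200 cm^3


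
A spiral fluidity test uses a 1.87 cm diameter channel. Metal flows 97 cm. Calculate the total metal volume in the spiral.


Formula: V = pi * (d/2)^2 * L  (cylinder volume)
Radius = 1.87/2 = 0.935 cm
V = pi * 0.935^2 * 97 = 266.4065 cm^3


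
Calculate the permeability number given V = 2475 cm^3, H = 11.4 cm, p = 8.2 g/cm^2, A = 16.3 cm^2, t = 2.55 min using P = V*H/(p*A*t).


Formula: Permeability Number P = (V * H) / (p * A * t)
Numerator: V * H = 2475 * 11.4 = 28215.0
Denominator: p * A * t = 8.2 * 16.3 * 2.55 = 340.833
P = 28215.0 / 340.833 = 82.7825

Answer: 82.7825


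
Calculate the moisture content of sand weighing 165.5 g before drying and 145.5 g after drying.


Formula: MC = (W_wet - W_dry) / W_wet * 100
Water mass = 165.5 - 145.5 = 20.0 g
MC = 20.0 / 165.5 * 100 = 12.0846%

Final answer: 12.0846%


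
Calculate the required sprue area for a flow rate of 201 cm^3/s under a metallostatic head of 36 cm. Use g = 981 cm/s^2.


Formula: v = sqrt(2*g*h), A = Q/v
Velocity: v = sqrt(2 * 981 * 36) = sqrt(70632) = 265.7668 cm/s
Sprue area: A = Q / v = 201 / 265.7668 = 0.7563 cm^2


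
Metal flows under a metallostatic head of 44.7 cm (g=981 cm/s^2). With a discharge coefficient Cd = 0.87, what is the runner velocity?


Formula: v = Cd * sqrt(2 * g * h)  (Torricelli with discharge coefficient)
2*g*h = 2 * 981 * 44.7 = 87701.4 cm^2/s^2
sqrt(87701.4) = 296.14422 cm/s
v = 0.87 * 296.14422 = 257.6455 cm/s


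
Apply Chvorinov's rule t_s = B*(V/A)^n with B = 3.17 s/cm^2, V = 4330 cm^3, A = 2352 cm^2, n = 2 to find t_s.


Formula: t_s = B * (V/A)^n  (Chvorinov's rule, n=2)
Modulus M = V/A = 4330/2352 = 1.840986 cm
M^2 = 1.840986^2 = 3.389229 cm^2
t_s = 3.17 * 3.389229 = 10.7439 s

10.7439 s


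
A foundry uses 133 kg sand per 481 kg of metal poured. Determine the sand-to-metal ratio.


Formula: Sand-to-Metal Ratio = W_sand / W_metal
Ratio = 133 kg / 481 kg = 0.2765

Final answer: 0.2765


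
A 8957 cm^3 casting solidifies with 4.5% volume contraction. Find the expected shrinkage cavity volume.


Formula: V_shrink = V_casting * shrinkage_pct / 100
V_shrink = 8957 cm^3 * 4.5 / 100 = 403.0650 cm^3


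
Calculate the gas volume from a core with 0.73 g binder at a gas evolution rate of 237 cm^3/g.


Formula: V_gas = W_binder * gas_evolution_rate
V = 0.73 g * 237 cm^3/g = 173.0100 cm^3

Answer: 173.0100 cm^3


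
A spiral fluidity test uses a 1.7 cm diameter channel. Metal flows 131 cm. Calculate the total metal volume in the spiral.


Formula: V = pi * (d/2)^2 * L  (cylinder volume)
Radius = 1.7/2 = 0.85 cm
V = pi * 0.85^2 * 131 = 297.3439 cm^3

Answer: 297.3439 cm^3


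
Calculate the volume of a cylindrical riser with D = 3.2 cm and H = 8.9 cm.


Formula: V = pi * (D/2)^2 * H  (cylinder volume)
Radius = D/2 = 3.2/2 = 1.6 cm
V = pi * 1.6^2 * 8.9 = 71.5780 cm^3


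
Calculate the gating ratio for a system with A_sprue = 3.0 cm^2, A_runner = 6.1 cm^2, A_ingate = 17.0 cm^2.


Sprue:Runner:Ingate = 1 : 6.1/3.0 : 17.0/3.0 = 1:2.03:5.67


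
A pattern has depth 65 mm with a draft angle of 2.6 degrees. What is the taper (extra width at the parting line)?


Formula: taper = depth * tan(draft_angle)
tan(2.6 deg) = 0.0454097
taper = 65 mm * 0.0454097 = 2.9516 mm

Answer: 2.9516 mm


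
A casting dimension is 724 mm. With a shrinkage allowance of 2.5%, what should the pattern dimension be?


Formula: L_pattern = L_casting * (1 + shrinkage_rate/100)
Shrinkage factor = 1 + 2.5/100 = 1.025
L_pattern = 724 mm * 1.025 = 742.1000 mm

Final answer: 742.1000 mm


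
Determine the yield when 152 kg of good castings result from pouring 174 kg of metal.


Formula: Casting Yield = (W_good / W_total) * 100
Yield = (152 kg / 174 kg) * 100 = 87.3563%

Final answer: 87.3563%


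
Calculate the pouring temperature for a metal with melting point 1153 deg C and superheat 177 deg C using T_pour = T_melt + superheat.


Formula: T_pour = T_melt + Superheat
T_pour = 1153 + 177 = 1330 deg C


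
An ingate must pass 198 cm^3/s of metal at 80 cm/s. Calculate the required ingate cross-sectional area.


Formula: A_ingate = Q / v  (continuity equation)
A = 198 cm^3/s / 80 cm/s = 2.4750 cm^2

Final answer: 2.4750 cm^2


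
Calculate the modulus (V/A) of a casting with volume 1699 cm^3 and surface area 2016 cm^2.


Formula: Casting Modulus M = V / A
M = 1699 cm^3 / 2016 cm^2 = 0.8428 cm

Answer: 0.8428 cm


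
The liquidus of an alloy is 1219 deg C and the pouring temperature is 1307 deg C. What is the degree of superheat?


Formula: Superheat = T_pour - T_melt
Superheat = 1307 - 1219 = 88 deg C

Final answer: 88 deg C


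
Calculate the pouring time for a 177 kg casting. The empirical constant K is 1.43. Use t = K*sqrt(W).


Formula: t = K * sqrt(W)
sqrt(W) = sqrt(177) = 13.30413
t = 1.43 * 13.30413 = 19.0249 s

Final answer: 19.0249 s


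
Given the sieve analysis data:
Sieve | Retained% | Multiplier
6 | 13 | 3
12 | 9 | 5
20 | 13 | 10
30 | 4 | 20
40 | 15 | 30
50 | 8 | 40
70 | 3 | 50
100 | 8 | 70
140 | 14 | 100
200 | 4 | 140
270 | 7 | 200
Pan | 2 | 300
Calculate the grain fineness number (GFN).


Formula: GFN = sum(pct * multiplier) / sum(pct)
sum(pct * multiplier) = 5734
sum(pct) = 100
GFN = 5734 / 100 = 57.34

57.34


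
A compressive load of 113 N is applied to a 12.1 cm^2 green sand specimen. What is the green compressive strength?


Formula: Compressive Strength = Force / Area
Strength = 113 N / 12.1 cm^2 = 9.3388 N/cm^2


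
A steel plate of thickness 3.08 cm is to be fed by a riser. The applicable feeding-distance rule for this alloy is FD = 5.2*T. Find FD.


Formula: FD = 5.2 * T  (riser feeding-distance rule)
FD = 5.2 * 3.08 cm = 16.0160 cm

16.0160 cm


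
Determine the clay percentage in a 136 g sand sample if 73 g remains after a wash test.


Formula: Clay% = (W_total - W_washed) / W_total * 100
Clay mass = 136 - 73 = 63 g
Clay% = 63 / 136 * 100 = 46.3235%

Answer: 46.3235%


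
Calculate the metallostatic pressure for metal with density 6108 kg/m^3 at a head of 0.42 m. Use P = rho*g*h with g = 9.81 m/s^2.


Formula: P = rho * g * h
rho * g = 6108 * 9.81 = 59919.48 N/m^3
P = 59919.48 * 0.42 = 25166.1816 Pa

25166.1816 Pa


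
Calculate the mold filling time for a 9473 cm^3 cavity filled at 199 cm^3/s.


Formula: t_fill = V_mold / Q_flow
t = 9473 cm^3 / 199 cm^3/s = 47.6030 s

47.6030 s


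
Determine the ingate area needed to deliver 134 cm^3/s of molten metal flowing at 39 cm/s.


Formula: A_ingate = Q / v  (continuity equation)
A = 134 cm^3/s / 39 cm/s = 3.4359 cm^2

3.4359 cm^2


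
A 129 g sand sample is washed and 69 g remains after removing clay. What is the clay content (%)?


Formula: Clay% = (W_total - W_washed) / W_total * 100
Clay mass = 129 - 69 = 60 g
Clay% = 60 / 129 * 100 = 46.5116%


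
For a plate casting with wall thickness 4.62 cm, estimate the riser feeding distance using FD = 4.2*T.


Formula: FD = 4.2 * T  (riser feeding-distance rule)
FD = 4.2 * 4.62 cm = 19.4040 cm

Final answer: 19.4040 cm


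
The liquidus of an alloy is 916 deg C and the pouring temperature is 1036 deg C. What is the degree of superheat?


Formula: Superheat = T_pour - T_melt
Superheat = 1036 - 916 = 120 deg C

120 deg C


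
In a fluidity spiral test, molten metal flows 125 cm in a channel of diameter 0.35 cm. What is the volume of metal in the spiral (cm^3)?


Formula: V = pi * (d/2)^2 * L  (cylinder volume)
Radius = 0.35/2 = 0.175 cm
V = pi * 0.175^2 * 125 = 12.0264 cm^3

12.0264 cm^3


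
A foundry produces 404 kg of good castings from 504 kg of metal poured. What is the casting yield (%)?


Formula: Casting Yield = (W_good / W_total) * 100
Yield = (404 kg / 504 kg) * 100 = 80.1587%

Final answer: 80.1587%


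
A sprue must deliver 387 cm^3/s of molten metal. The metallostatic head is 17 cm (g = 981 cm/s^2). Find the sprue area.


Formula: v = sqrt(2*g*h), A = Q/v
Velocity: v = sqrt(2 * 981 * 17) = sqrt(33354) = 182.6308 cm/s
Sprue area: A = Q / v = 387 / 182.6308 = 2.1190 cm^2

Final answer: 2.1190 cm^2


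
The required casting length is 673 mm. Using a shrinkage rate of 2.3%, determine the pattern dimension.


Formula: L_pattern = L_casting * (1 + shrinkage_rate/100)
Shrinkage factor = 1 + 2.3/100 = 1.023
L_pattern = 673 mm * 1.023 = 688.4790 mm


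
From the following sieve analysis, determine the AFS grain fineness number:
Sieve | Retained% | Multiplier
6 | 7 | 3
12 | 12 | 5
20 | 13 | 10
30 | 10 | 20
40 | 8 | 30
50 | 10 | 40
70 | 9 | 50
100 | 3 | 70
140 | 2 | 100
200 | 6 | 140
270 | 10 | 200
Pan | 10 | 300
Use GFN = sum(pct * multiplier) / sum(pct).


Formula: GFN = sum(pct * multiplier) / sum(pct)
sum(pct * multiplier) = 7751
sum(pct) = 100
GFN = 7751 / 100 = 77.51

77.51


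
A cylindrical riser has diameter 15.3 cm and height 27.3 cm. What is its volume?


Formula: V = pi * (D/2)^2 * H  (cylinder volume)
Radius = D/2 = 15.3/2 = 7.65 cm
V = pi * 7.65^2 * 27.3 = 5019.2103 cm^3

Answer: 5019.2103 cm^3


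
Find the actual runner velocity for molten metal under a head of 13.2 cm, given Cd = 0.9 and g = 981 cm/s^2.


Formula: v = Cd * sqrt(2 * g * h)  (Torricelli with discharge coefficient)
2*g*h = 2 * 981 * 13.2 = 25898.4 cm^2/s^2
sqrt(25898.4) = 160.92980 cm/s
v = 0.9 * 160.92980 = 144.8368 cm/s

144.8368 cm/s


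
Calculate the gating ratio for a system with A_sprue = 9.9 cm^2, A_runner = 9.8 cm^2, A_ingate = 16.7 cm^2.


Sprue:Runner:Ingate = 1 : 9.8/9.9 : 16.7/9.9 = 1:0.99:1.69

Final answer: 1:0.99:1.69


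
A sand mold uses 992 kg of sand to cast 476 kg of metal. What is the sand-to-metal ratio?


Formula: Sand-to-Metal Ratio = W_sand / W_metal
Ratio = 992 kg / 476 kg = 2.0840

Answer: 2.0840


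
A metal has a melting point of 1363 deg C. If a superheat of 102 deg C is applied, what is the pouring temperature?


Formula: T_pour = T_melt + Superheat
T_pour = 1363 + 102 = 1465 deg C

1465 deg C


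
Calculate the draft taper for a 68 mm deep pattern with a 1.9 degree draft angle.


Formula: taper = depth * tan(draft_angle)
tan(1.9 deg) = 0.0331734
taper = 68 mm * 0.0331734 = 2.2558 mm


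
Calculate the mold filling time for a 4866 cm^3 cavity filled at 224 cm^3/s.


Formula: t_fill = V_mold / Q_flow
t = 4866 cm^3 / 224 cm^3/s = 21.7232 s

21.7232 s


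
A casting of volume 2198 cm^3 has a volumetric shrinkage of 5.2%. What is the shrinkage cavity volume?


Formula: V_shrink = V_casting * shrinkage_pct / 100
V_shrink = 2198 cm^3 * 5.2 / 100 = 114.2960 cm^3

114.2960 cm^3


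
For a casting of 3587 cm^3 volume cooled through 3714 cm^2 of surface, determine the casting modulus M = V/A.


Formula: Casting Modulus M = V / A
M = 3587 cm^3 / 3714 cm^2 = 0.9658 cm

Final answer: 0.9658 cm


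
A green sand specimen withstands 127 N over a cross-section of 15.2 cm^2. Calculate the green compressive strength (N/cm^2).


Formula: Compressive Strength = Force / Area
Strength = 127 N / 15.2 cm^2 = 8.3553 N/cm^2

Final answer: 8.3553 N/cm^2


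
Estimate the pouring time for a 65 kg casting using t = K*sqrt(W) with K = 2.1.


Formula: t = K * sqrt(W)
sqrt(W) = sqrt(65) = 8.06226
t = 2.1 * 8.06226 = 16.9307 s

16.9307 s


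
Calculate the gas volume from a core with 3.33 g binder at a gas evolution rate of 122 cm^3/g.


Formula: V_gas = W_binder * gas_evolution_rate
V = 3.33 g * 122 cm^3/g = 406.2600 cm^3


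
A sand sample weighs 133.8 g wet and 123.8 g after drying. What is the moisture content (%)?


Formula: MC = (W_wet - W_dry) / W_wet * 100
Water mass = 133.8 - 123.8 = 10.0 g
MC = 10.0 / 133.8 * 100 = 7.4738%

7.4738%


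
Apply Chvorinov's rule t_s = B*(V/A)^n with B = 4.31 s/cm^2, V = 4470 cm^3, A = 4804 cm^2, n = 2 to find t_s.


Formula: t_s = B * (V/A)^n  (Chvorinov's rule, n=2)
Modulus M = V/A = 4470/4804 = 0.930475 cm
M^2 = 0.930475^2 = 0.865784 cm^2
t_s = 4.31 * 0.865784 = 3.7315 s

3.7315 s


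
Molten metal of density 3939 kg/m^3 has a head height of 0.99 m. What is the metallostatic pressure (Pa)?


Formula: P = rho * g * h
rho * g = 3939 * 9.81 = 38641.59 N/m^3
P = 38641.59 * 0.99 = 38255.1741 Pa

38255.1741 Pa


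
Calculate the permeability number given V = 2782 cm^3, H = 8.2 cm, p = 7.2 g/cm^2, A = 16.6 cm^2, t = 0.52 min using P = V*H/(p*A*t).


Formula: Permeability Number P = (V * H) / (p * A * t)
Numerator: V * H = 2782 * 8.2 = 22812.4
Denominator: p * A * t = 7.2 * 16.6 * 0.52 = 62.1504
P = 22812.4 / 62.1504 = 367.0515

367.0515


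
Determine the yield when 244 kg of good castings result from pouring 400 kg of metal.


Formula: Casting Yield = (W_good / W_total) * 100
Yield = (244 kg / 400 kg) * 100 = 61.0000%


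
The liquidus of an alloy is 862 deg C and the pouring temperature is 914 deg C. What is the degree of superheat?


Formula: Superheat = T_pour - T_melt
Superheat = 914 - 862 = 52 deg C

Final answer: 52 deg C


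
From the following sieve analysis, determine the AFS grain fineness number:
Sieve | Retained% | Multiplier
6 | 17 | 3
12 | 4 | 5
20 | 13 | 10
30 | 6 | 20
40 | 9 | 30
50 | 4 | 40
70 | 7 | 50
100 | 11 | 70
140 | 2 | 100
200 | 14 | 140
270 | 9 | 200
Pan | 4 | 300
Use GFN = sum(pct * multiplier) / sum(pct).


Formula: GFN = sum(pct * multiplier) / sum(pct)
sum(pct * multiplier) = 7031
sum(pct) = 100
GFN = 7031 / 100 = 70.31

70.31


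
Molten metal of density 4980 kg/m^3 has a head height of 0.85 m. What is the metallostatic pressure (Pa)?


Formula: P = rho * g * h
rho * g = 4980 * 9.81 = 48853.8 N/m^3
P = 48853.8 * 0.85 = 41525.7300 Pa


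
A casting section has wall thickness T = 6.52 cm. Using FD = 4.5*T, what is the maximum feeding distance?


Formula: FD = 4.5 * T  (riser feeding-distance rule)
FD = 4.5 * 6.52 cm = 29.3400 cm

29.3400 cm


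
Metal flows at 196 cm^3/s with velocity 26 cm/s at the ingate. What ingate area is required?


Formula: A_ingate = Q / v  (continuity equation)
A = 196 cm^3/s / 26 cm/s = 7.5385 cm^2

Answer: 7.5385 cm^2


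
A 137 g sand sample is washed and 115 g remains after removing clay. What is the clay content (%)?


Formula: Clay% = (W_total - W_washed) / W_total * 100
Clay mass = 137 - 115 = 22 g
Clay% = 22 / 137 * 100 = 16.0584%

Final answer: 16.0584%


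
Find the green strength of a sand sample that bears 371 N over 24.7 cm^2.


Formula: Compressive Strength = Force / Area
Strength = 371 N / 24.7 cm^2 = 15.0202 N/cm^2

Answer: 15.0202 N/cm^2


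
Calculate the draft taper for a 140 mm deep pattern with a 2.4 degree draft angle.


Formula: taper = depth * tan(draft_angle)
tan(2.4 deg) = 0.0419124
taper = 140 mm * 0.0419124 = 5.8677 mm

Answer: 5.8677 mm


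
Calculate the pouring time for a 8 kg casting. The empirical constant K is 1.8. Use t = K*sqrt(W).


Formula: t = K * sqrt(W)
sqrt(W) = sqrt(8) = 2.82843
t = 1.8 * 2.82843 = 5.0912 s

Answer: 5.0912 s


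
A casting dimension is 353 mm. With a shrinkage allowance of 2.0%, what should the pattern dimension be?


Formula: L_pattern = L_casting * (1 + shrinkage_rate/100)
Shrinkage factor = 1 + 2.0/100 = 1.02
L_pattern = 353 mm * 1.02 = 360.0600 mm

Answer: 360.0600 mm


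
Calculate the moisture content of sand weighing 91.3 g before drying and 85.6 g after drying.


Formula: MC = (W_wet - W_dry) / W_wet * 100
Water mass = 91.3 - 85.6 = 5.7 g
MC = 5.7 / 91.3 * 100 = 6.2432%

6.2432%


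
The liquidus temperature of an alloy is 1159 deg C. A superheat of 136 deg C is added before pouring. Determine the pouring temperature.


Formula: T_pour = T_melt + Superheat
T_pour = 1159 + 136 = 1295 deg C


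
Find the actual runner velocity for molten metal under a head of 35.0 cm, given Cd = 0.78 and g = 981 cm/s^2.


Formula: v = Cd * sqrt(2 * g * h)  (Torricelli with discharge coefficient)
2*g*h = 2 * 981 * 35.0 = 68670.0 cm^2/s^2
sqrt(68670.0) = 262.04961 cm/s
v = 0.78 * 262.04961 = 204.3987 cm/s


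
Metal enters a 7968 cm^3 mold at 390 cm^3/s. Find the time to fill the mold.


Formula: t_fill = V_mold / Q_flow
t = 7968 cm^3 / 390 cm^3/s = 20.4308 s

20.4308 s


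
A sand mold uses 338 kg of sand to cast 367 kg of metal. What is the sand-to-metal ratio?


Formula: Sand-to-Metal Ratio = W_sand / W_metal
Ratio = 338 kg / 367 kg = 0.9210

0.9210


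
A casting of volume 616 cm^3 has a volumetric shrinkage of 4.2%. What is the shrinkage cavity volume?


Formula: V_shrink = V_casting * shrinkage_pct / 100
V_shrink = 616 cm^3 * 4.2 / 100 = 25.8720 cm^3

Final answer: 25.8720 cm^3


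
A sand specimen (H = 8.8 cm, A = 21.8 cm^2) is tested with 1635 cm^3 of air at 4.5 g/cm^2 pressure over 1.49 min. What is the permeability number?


Formula: Permeability Number P = (V * H) / (p * A * t)
Numerator: V * H = 1635 * 8.8 = 14388.0
Denominator: p * A * t = 4.5 * 21.8 * 1.49 = 146.169
P = 14388.0 / 146.169 = 98.4340


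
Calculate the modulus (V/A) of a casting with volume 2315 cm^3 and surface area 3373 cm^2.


Formula: Casting Modulus M = V / A
M = 2315 cm^3 / 3373 cm^2 = 0.6863 cm

0.6863 cm


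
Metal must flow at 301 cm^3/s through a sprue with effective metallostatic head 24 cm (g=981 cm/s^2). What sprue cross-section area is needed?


Formula: v = sqrt(2*g*h), A = Q/v
Velocity: v = sqrt(2 * 981 * 24) = sqrt(47088) = 216.9977 cm/s
Sprue area: A = Q / v = 301 / 216.9977 = 1.3871 cm^2

1.3871 cm^2


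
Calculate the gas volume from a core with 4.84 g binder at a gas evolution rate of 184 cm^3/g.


Formula: V_gas = W_binder * gas_evolution_rate
V = 4.84 g * 184 cm^3/g = 890.5600 cm^3


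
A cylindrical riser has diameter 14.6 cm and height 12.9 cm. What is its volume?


Formula: V = pi * (D/2)^2 * H  (cylinder volume)
Radius = D/2 = 14.6/2 = 7.3 cm
V = pi * 7.3^2 * 12.9 = 2159.6596 cm^3

2159.6596 cm^3


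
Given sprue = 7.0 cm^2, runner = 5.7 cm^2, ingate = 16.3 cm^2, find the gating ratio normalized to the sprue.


Sprue:Runner:Ingate = 1 : 5.7/7.0 : 16.3/7.0 = 1:0.81:2.33

Answer: 1:0.81:2.33


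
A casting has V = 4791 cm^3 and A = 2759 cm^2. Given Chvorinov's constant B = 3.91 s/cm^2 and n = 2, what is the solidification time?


Formula: t_s = B * (V/A)^n  (Chvorinov's rule, n=2)
Modulus M = V/A = 4791/2759 = 1.736499 cm
M^2 = 1.736499^2 = 3.015429 cm^2
t_s = 3.91 * 3.015429 = 11.7903 s

Answer: 11.7903 s


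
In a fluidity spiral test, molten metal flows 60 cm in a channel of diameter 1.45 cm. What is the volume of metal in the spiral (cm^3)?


Formula: V = pi * (d/2)^2 * L  (cylinder volume)
Radius = 1.45/2 = 0.725 cm
V = pi * 0.725^2 * 60 = 99.0780 cm^3

Answer: 99.0780 cm^3


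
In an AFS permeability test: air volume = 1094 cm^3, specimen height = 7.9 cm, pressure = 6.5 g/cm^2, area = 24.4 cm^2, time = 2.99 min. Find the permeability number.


Formula: Permeability Number P = (V * H) / (p * A * t)
Numerator: V * H = 1094 * 7.9 = 8642.6
Denominator: p * A * t = 6.5 * 24.4 * 2.99 = 474.214
P = 8642.6 / 474.214 = 18.2251

Final answer: 18.2251


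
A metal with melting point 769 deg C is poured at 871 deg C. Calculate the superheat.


Formula: Superheat = T_pour - T_melt
Superheat = 871 - 769 = 102 deg C

Final answer: 102 deg C


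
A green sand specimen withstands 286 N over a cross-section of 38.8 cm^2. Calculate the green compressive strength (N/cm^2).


Formula: Compressive Strength = Force / Area
Strength = 286 N / 38.8 cm^2 = 7.3711 N/cm^2

7.3711 N/cm^2


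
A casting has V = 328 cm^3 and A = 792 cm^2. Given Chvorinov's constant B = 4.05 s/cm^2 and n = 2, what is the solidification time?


Formula: t_s = B * (V/A)^n  (Chvorinov's rule, n=2)
Modulus M = V/A = 328/792 = 0.414141 cm
M^2 = 0.414141^2 = 0.171513 cm^2
t_s = 4.05 * 0.171513 = 0.6946 s

Final answer: 0.6946 s


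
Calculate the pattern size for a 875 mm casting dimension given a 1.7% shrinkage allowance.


Formula: L_pattern = L_casting * (1 + shrinkage_rate/100)
Shrinkage factor = 1 + 1.7/100 = 1.017
L_pattern = 875 mm * 1.017 = 889.8750 mm

889.8750 mm


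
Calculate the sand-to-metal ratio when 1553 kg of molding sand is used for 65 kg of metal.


Formula: Sand-to-Metal Ratio = W_sand / W_metal
Ratio = 1553 kg / 65 kg = 23.8923


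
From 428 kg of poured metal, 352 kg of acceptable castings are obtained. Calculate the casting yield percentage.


Formula: Casting Yield = (W_good / W_total) * 100
Yield = (352 kg / 428 kg) * 100 = 82.2430%


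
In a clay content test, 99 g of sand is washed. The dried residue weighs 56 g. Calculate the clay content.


Formula: Clay% = (W_total - W_washed) / W_total * 100
Clay mass = 99 - 56 = 43 g
Clay% = 43 / 99 * 100 = 43.4343%


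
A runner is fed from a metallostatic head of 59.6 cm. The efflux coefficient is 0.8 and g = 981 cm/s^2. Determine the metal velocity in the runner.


Formula: v = Cd * sqrt(2 * g * h)  (Torricelli with discharge coefficient)
2*g*h = 2 * 981 * 59.6 = 116935.2 cm^2/s^2
sqrt(116935.2) = 341.95789 cm/s
v = 0.8 * 341.95789 = 273.5663 cm/s

Final answer: 273.5663 cm/s


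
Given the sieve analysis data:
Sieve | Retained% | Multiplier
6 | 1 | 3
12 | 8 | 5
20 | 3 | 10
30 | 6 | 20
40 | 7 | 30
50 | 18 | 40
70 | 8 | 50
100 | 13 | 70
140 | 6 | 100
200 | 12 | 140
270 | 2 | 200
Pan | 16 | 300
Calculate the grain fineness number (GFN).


Formula: GFN = sum(pct * multiplier) / sum(pct)
sum(pct * multiplier) = 9913
sum(pct) = 100
GFN = 9913 / 100 = 99.13

Answer: 99.13


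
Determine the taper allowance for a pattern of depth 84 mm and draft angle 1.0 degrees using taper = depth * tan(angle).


Formula: taper = depth * tan(draft_angle)
tan(1.0 deg) = 0.0174551
taper = 84 mm * 0.0174551 = 1.4662 mm

Answer: 1.4662 mm


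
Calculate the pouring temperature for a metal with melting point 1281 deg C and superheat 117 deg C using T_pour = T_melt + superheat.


Formula: T_pour = T_melt + Superheat
T_pour = 1281 + 117 = 1398 deg C

Final answer: 1398 deg C


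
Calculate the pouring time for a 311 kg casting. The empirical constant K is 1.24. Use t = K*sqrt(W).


Formula: t = K * sqrt(W)
sqrt(W) = sqrt(311) = 17.63519
t = 1.24 * 17.63519 = 21.8676 s

21.8676 s


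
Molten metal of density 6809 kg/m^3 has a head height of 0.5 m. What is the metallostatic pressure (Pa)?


Formula: P = rho * g * h
rho * g = 6809 * 9.81 = 66796.29 N/m^3
P = 66796.29 * 0.5 = 33398.1450 Pa

33398.1450 Pa


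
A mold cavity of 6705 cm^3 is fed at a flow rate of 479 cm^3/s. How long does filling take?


Formula: t_fill = V_mold / Q_flow
t = 6705 cm^3 / 479 cm^3/s = 13.9979 s

Answer: 13.9979 s


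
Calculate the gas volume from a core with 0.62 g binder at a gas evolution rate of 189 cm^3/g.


Formula: V_gas = W_binder * gas_evolution_rate
V = 0.62 g * 189 cm^3/g = 117.1800 cm^3

117.1800 cm^3


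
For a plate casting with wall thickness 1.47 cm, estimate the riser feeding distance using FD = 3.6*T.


Formula: FD = 3.6 * T  (riser feeding-distance rule)
FD = 3.6 * 1.47 cm = 5.2920 cm

5.2920 cm


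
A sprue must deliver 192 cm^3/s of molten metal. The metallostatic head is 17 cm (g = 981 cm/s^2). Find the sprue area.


Formula: v = sqrt(2*g*h), A = Q/v
Velocity: v = sqrt(2 * 981 * 17) = sqrt(33354) = 182.6308 cm/s
Sprue area: A = Q / v = 192 / 182.6308 = 1.0513 cm^2

Answer: 1.0513 cm^2


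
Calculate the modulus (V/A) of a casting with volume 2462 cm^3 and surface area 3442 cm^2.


Formula: Casting Modulus M = V / A
M = 2462 cm^3 / 3442 cm^2 = 0.7153 cm

0.7153 cm


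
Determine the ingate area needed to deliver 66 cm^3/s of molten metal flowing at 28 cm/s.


Formula: A_ingate = Q / v  (continuity equation)
A = 66 cm^3/s / 28 cm/s = 2.3571 cm^2

Final answer: 2.3571 cm^2


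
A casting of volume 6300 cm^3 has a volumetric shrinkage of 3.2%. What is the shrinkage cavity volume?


Formula: V_shrink = V_casting * shrinkage_pct / 100
V_shrink = 6300 cm^3 * 3.2 / 100 = 201.6000 cm^3

Final answer: 201.6000 cm^3


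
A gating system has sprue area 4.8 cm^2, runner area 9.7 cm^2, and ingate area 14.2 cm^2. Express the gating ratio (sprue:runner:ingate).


Sprue:Runner:Ingate = 1 : 9.7/4.8 : 14.2/4.8 = 1:2.02:2.96

1:2.02:2.96


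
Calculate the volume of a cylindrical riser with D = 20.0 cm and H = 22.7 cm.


Formula: V = pi * (D/2)^2 * H  (cylinder volume)
Radius = D/2 = 20.0/2 = 10.0 cm
V = pi * 10.0^2 * 22.7 = 7131.4153 cm^3

Final answer: 7131.4153 cm^3


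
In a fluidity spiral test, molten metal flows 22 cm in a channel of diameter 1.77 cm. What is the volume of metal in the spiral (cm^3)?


Formula: V = pi * (d/2)^2 * L  (cylinder volume)
Radius = 1.77/2 = 0.885 cm
V = pi * 0.885^2 * 22 = 54.1326 cm^3


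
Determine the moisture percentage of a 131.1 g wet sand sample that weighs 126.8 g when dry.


Formula: MC = (W_wet - W_dry) / W_wet * 100
Water mass = 131.1 - 126.8 = 4.3 g
MC = 4.3 / 131.1 * 100 = 3.2799%

Answer: 3.2799%


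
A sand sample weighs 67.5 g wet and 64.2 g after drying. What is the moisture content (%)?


Formula: MC = (W_wet - W_dry) / W_wet * 100
Water mass = 67.5 - 64.2 = 3.3 g
MC = 3.3 / 67.5 * 100 = 4.8889%

Answer: 4.8889%


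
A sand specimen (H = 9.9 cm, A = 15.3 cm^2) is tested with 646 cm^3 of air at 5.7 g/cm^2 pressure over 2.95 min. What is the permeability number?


Formula: Permeability Number P = (V * H) / (p * A * t)
Numerator: V * H = 646 * 9.9 = 6395.4
Denominator: p * A * t = 5.7 * 15.3 * 2.95 = 257.2695
P = 6395.4 / 257.2695 = 24.8588

Final answer: 24.8588


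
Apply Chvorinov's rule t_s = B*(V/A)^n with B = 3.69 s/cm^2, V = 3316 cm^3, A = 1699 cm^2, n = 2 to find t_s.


Formula: t_s = B * (V/A)^n  (Chvorinov's rule, n=2)
Modulus M = V/A = 3316/1699 = 1.951736 cm
M^2 = 1.951736^2 = 3.809273 cm^2
t_s = 3.69 * 3.809273 = 14.0562 s

14.0562 s


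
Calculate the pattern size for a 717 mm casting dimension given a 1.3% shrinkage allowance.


Formula: L_pattern = L_casting * (1 + shrinkage_rate/100)
Shrinkage factor = 1 + 1.3/100 = 1.013
L_pattern = 717 mm * 1.013 = 726.3210 mm

726.3210 mm


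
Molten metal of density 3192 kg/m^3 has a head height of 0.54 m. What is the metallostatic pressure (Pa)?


Formula: P = rho * g * h
rho * g = 3192 * 9.81 = 31313.52 N/m^3
P = 31313.52 * 0.54 = 16909.3008 Pa

Final answer: 16909.3008 Pa


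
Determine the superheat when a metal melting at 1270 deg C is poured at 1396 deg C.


Formula: Superheat = T_pour - T_melt
Superheat = 1396 - 1270 = 126 deg C

Answer: 126 deg C


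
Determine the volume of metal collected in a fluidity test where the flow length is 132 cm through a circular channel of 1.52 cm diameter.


Formula: V = pi * (d/2)^2 * L  (cylinder volume)
Radius = 1.52/2 = 0.76 cm
V = pi * 0.76^2 * 132 = 239.5251 cm^3

Final answer: 239.5251 cm^3


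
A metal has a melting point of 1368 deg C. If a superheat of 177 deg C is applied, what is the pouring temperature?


Formula: T_pour = T_melt + Superheat
T_pour = 1368 + 177 = 1545 deg C

Final answer: 1545 deg C


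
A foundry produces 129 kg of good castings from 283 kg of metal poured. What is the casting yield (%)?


Formula: Casting Yield = (W_good / W_total) * 100
Yield = (129 kg / 283 kg) * 100 = 45.5830%

Answer: 45.5830%


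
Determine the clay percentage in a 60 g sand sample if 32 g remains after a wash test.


Formula: Clay% = (W_total - W_washed) / W_total * 100
Clay mass = 60 - 32 = 28 g
Clay% = 28 / 60 * 100 = 46.6667%

46.6667%


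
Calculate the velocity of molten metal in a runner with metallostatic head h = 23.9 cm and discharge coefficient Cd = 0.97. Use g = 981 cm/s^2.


Formula: v = Cd * sqrt(2 * g * h)  (Torricelli with discharge coefficient)
2*g*h = 2 * 981 * 23.9 = 46891.8 cm^2/s^2
sqrt(46891.8) = 216.54515 cm/s
v = 0.97 * 216.54515 = 210.0488 cm/s


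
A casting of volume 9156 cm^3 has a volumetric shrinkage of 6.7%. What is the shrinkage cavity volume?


Formula: V_shrink = V_casting * shrinkage_pct / 100
V_shrink = 9156 cm^3 * 6.7 / 100 = 613.4520 cm^3

613.4520 cm^3


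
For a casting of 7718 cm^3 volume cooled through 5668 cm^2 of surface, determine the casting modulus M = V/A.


Formula: Casting Modulus M = V / A
M = 7718 cm^3 / 5668 cm^2 = 1.3617 cm


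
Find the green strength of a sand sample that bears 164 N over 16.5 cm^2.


Formula: Compressive Strength = Force / Area
Strength = 164 N / 16.5 cm^2 = 9.9394 N/cm^2

9.9394 N/cm^2


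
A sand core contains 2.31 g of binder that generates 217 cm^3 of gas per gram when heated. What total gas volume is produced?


Formula: V_gas = W_binder * gas_evolution_rate
V = 2.31 g * 217 cm^3/g = 501.2700 cm^3

Answer: 501.2700 cm^3


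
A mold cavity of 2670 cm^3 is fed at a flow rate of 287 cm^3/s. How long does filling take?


Formula: t_fill = V_mold / Q_flow
t = 2670 cm^3 / 287 cm^3/s = 9.3031 s

Answer: 9.3031 s


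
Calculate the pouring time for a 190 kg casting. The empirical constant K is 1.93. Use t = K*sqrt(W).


Formula: t = K * sqrt(W)
sqrt(W) = sqrt(190) = 13.78405
t = 1.93 * 13.78405 = 26.6032 s

Answer: 26.6032 s


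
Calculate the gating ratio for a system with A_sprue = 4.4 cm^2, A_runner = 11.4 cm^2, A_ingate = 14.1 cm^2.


Sprue:Runner:Ingate = 1 : 11.4/4.4 : 14.1/4.4 = 1:2.59:3.20


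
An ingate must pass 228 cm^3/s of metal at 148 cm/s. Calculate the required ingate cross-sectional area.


Formula: A_ingate = Q / v  (continuity equation)
A = 228 cm^3/s / 148 cm/s = 1.5405 cm^2

Final answer: 1.5405 cm^2


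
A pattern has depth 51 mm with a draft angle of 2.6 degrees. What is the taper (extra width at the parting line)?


Formula: taper = depth * tan(draft_angle)
tan(2.6 deg) = 0.0454097
taper = 51 mm * 0.0454097 = 2.3159 mm


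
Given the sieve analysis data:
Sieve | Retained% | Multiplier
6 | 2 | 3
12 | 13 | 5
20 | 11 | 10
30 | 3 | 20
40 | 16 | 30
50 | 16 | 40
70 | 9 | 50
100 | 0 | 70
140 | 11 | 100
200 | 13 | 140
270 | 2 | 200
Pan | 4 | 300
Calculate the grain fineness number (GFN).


Formula: GFN = sum(pct * multiplier) / sum(pct)
sum(pct * multiplier) = 6331
sum(pct) = 100
GFN = 6331 / 100 = 63.31

Final answer: 63.31


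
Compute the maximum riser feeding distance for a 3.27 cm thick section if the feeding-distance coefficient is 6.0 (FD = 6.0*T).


Formula: FD = 6.0 * T  (riser feeding-distance rule)
FD = 6.0 * 3.27 cm = 19.6200 cm


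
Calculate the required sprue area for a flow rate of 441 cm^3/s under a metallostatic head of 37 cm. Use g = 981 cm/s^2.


Formula: v = sqrt(2*g*h), A = Q/v
Velocity: v = sqrt(2 * 981 * 37) = sqrt(72594) = 269.4327 cm/s
Sprue area: A = Q / v = 441 / 269.4327 = 1.6368 cm^2

1.6368 cm^2


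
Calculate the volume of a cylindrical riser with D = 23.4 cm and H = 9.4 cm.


Formula: V = pi * (D/2)^2 * H  (cylinder volume)
Radius = D/2 = 23.4/2 = 11.7 cm
V = pi * 11.7^2 * 9.4 = 4042.4946 cm^3

Answer: 4042.4946 cm^3


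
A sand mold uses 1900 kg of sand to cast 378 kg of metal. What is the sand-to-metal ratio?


Formula: Sand-to-Metal Ratio = W_sand / W_metal
Ratio = 1900 kg / 378 kg = 5.0265

Final answer: 5.0265


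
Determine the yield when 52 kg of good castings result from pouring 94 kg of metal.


Formula: Casting Yield = (W_good / W_total) * 100
Yield = (52 kg / 94 kg) * 100 = 55.3191%

Final answer: 55.3191%


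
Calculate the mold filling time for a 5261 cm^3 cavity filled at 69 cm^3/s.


Formula: t_fill = V_mold / Q_flow
t = 5261 cm^3 / 69 cm^3/s = 76.2464 s

Final answer: 76.2464 s


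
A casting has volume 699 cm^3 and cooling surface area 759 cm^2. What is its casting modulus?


Formula: Casting Modulus M = V / A
M = 699 cm^3 / 759 cm^2 = 0.9209 cm


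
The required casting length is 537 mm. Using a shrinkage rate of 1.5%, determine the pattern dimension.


Formula: L_pattern = L_casting * (1 + shrinkage_rate/100)
Shrinkage factor = 1 + 1.5/100 = 1.015
L_pattern = 537 mm * 1.015 = 545.0550 mm

545.0550 mm


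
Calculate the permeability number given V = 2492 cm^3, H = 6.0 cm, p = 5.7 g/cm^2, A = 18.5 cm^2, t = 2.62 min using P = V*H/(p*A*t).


Formula: Permeability Number P = (V * H) / (p * A * t)
Numerator: V * H = 2492 * 6.0 = 14952.0
Denominator: p * A * t = 5.7 * 18.5 * 2.62 = 276.279
P = 14952.0 / 276.279 = 54.1192

54.1192


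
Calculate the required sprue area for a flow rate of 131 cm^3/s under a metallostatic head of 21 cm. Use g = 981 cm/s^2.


Formula: v = sqrt(2*g*h), A = Q/v
Velocity: v = sqrt(2 * 981 * 21) = sqrt(41202) = 202.9828 cm/s
Sprue area: A = Q / v = 131 / 202.9828 = 0.6454 cm^2


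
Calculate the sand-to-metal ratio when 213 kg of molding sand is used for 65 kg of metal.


Formula: Sand-to-Metal Ratio = W_sand / W_metal
Ratio = 213 kg / 65 kg = 3.2769

Answer: 3.2769
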